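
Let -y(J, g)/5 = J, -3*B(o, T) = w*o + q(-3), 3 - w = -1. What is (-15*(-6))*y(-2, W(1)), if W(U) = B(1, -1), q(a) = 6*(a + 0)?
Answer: 900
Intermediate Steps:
w = 4 (w = 3 - 1*(-1) = 3 + 1 = 4)
q(a) = 6*a
B(o, T) = 6 - 4*o/3 (B(o, T) = -(4*o + 6*(-3))/3 = -(4*o - 18)/3 = -(-18 + 4*o)/3 = 6 - 4*o/3)
W(U) = 14/3 (W(U) = 6 - 4/3*1 = 6 - 4/3 = 14/3)
y(J, g) = -5*J
(-15*(-6))*y(-2, W(1)) = (-15*(-6))*(-5*(-2)) = 90*10 = 900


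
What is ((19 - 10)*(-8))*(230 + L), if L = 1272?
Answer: -108144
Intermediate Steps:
((19 - 10)*(-8))*(230 + L) = ((19 - 10)*(-8))*(230 + 1272) = (9*(-8))*1502 = -72*1502 = -108144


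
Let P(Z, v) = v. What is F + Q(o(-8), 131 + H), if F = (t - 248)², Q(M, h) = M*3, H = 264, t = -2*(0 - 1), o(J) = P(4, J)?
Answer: 60492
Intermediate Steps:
o(J) = J
t = 2 (t = -2*(-1) = 2)
Q(M, h) = 3*M
F = 60516 (F = (2 - 248)² = (-246)² = 60516)
F + Q(o(-8), 131 + H) = 60516 + 3*(-8) = 60516 - 24 = 60492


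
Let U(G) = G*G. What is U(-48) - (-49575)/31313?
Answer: 72194727/31313 ≈ 2305.6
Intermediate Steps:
U(G) = G**2
U(-48) - (-49575)/31313 = (-48)**2 - (-49575)/31313 = 2304 - (-49575)/31313 = 2304 - 1*(-49575/31313) = 2304 + 49575/31313 = 72194727/31313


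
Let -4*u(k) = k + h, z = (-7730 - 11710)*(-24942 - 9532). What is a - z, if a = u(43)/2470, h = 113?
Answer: -127333166403/190 ≈ -6.7017e+8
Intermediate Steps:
z = 670174560 (z = -19440*(-34474) = 670174560)
u(k) = -113/4 - k/4 (u(k) = -(k + 113)/4 = -(113 + k)/4 = -113/4 - k/4)
a = -3/190 (a = (-113/4 - 1/4*43)/2470 = (-113/4 - 43/4)*(1/2470) = -39*1/2470 = -3/190 ≈ -0.015789)
a - z = -3/190 - 1*670174560 = -3/190 - 670174560 = -127333166403/190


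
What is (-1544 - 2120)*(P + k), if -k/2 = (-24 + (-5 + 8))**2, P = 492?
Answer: 1428960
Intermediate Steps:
k = -882 (k = -2*(-24 + (-5 + 8))**2 = -2*(-24 + 3)**2 = -2*(-21)**2 = -2*441 = -882)
(-1544 - 2120)*(P + k) = (-1544 - 2120)*(492 - 882) = -3664*(-390) = 1428960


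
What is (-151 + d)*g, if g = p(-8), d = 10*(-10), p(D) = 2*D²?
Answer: -32128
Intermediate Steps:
d = -100
g = 128 (g = 2*(-8)² = 2*64 = 128)
(-151 + d)*g = (-151 - 100)*128 = -251*128 = -32128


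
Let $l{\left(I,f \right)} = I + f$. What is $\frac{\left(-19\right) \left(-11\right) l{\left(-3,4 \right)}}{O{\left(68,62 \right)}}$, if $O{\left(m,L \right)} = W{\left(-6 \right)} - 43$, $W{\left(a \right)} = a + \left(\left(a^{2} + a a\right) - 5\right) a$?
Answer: $- \frac{19}{41} \approx -0.46341$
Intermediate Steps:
$W{\left(a \right)} = a + a \left(-5 + 2 a^{2}\right)$ ($W{\left(a \right)} = a + \left(\left(a^{2} + a^{2}\right) - 5\right) a = a + \left(2 a^{2} - 5\right) a = a + \left(-5 + 2 a^{2}\right) a = a + a \left(-5 + 2 a^{2}\right)$)
$O{\left(m,L \right)} = -451$ ($O{\left(m,L \right)} = 2 \left(-6\right) \left(-2 + \left(-6\right)^{2}\right) - 43 = 2 \left(-6\right) \left(-2 + 36\right) - 43 = 2 \left(-6\right) 34 - 43 = -408 - 43 = -451$)
$\frac{\left(-19\right) \left(-11\right) l{\left(-3,4 \right)}}{O{\left(68,62 \right)}} = \frac{\left(-19\right) \left(-11\right) \left(-3 + 4\right)}{-451} = 209 \cdot 1 \left(- \frac{1}{451}\right) = 209 \left(- \frac{1}{451}\right) = - \frac{19}{41}$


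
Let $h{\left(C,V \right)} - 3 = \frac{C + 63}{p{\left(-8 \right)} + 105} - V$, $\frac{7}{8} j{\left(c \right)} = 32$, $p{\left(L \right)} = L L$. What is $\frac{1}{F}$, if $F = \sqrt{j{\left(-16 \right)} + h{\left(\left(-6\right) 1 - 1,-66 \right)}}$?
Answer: $\frac{13 \sqrt{876981}}{125283} \approx 0.097173$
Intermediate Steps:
$p{\left(L \right)} = L^{2}$
$j{\left(c \right)} = \frac{256}{7}$ ($j{\left(c \right)} = \frac{8}{7} \cdot 32 = \frac{256}{7}$)
$h{\left(C,V \right)} = \frac{570}{169} - V + \frac{C}{169}$ ($h{\left(C,V \right)} = 3 - \left(V - \frac{C + 63}{\left(-8\right)^{2} + 105}\right) = 3 - \left(V - \frac{63 + C}{64 + 105}\right) = 3 - \left(V - \frac{63 + C}{169}\right) = 3 - \left(V - \left(63 + C\right) \frac{1}{169}\right) = 3 - \left(- \frac{63}{169} + V - \frac{C}{169}\right) = 3 + \left(\frac{63}{169} - V + \frac{C}{169}\right) = \frac{570}{169} - V + \frac{C}{169}$)
$F = \frac{\sqrt{876981}}{91}$ ($F = \sqrt{\frac{256}{7} + \left(\frac{570}{169} - -66 + \frac{\left(-6\right) 1 - 1}{169}\right)} = \sqrt{\frac{256}{7} + \left(\frac{570}{169} + 66 + \frac{-6 - 1}{169}\right)} = \sqrt{\frac{256}{7} + \left(\frac{570}{169} + 66 + \frac{1}{169} \left(-7\right)\right)} = \sqrt{\frac{256}{7} + \left(\frac{570}{169} + 66 - \frac{7}{169}\right)} = \sqrt{\frac{256}{7} + \frac{11717}{169}} = \sqrt{\frac{125283}{1183}} = \frac{\sqrt{876981}}{91} \approx 10.291$)
$\frac{1}{F} = \frac{1}{\frac{1}{91} \sqrt{876981}} = \frac{13 \sqrt{876981}}{125283}$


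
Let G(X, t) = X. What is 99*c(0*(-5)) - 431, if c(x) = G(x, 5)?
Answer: -431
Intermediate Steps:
c(x) = x
99*c(0*(-5)) - 431 = 99*(0*(-5)) - 431 = 99*0 - 431 = 0 - 431 = -431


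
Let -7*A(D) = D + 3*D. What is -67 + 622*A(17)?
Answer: -42765/7 ≈ -6109.3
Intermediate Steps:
A(D) = -4*D/7 (A(D) = -(D + 3*D)/7 = -4*D/7)
-67 + 622*A(17) = -67 + 622*(-4/7*17) = -67 + 622*(-68/7) = -67 - 42296/7 = -42765/7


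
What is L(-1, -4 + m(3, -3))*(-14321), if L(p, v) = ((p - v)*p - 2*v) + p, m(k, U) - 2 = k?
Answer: 14321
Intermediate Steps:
m(k, U) = 2 + k
L(p, v) = p - 2*v + p*(p - v) (L(p, v) = (p*(p - v) - 2*v) + p = (-2*v + p*(p - v)) + p = p - 2*v + p*(p - v))
L(-1, -4 + m(3, -3))*(-14321) = (-1 + (-1)² - 2*(-4 + (2 + 3)) - 1*(-1)*(-4 + (2 + 3)))*(-14321) = (-1 + 1 - 2*(-4 + 5) - 1*(-1)*(-4 + 5))*(-14321) = (-1 + 1 - 2*1 - 1*(-1)*1)*(-14321) = (-1 + 1 - 2 + 1)*(-14321) = -1*(-14321) = 14321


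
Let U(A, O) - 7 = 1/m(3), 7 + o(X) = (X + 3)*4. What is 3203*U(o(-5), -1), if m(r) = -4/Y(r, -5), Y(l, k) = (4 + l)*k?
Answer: 201789/4 ≈ 50447.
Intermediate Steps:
Y(l, k) = k*(4 + l)
o(X) = 5 + 4*X (o(X) = -7 + (X + 3)*4 = -7 + (3 + X)*4 = -7 + (12 + 4*X) = 5 + 4*X)
m(r) = -4/(-20 - 5*r) (m(r) = -4*(-1/(5*(4 + r))) = -4/(-20 - 5*r))
U(A, O) = 63/4 (U(A, O) = 7 + 1/(4/(5*(4 + 3))) = 7 + 1/((⅘)/7) = 7 + 1/((⅘)*(⅐)) = 7 + 1/(4/35) = 7 + 35/4 = 63/4)
3203*U(o(-5), -1) = 3203*(63/4) = 201789/4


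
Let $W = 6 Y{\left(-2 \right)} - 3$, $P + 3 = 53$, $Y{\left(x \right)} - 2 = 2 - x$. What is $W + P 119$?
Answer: $5983$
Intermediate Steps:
$Y{\left(x \right)} = 4 - x$ ($Y{\left(x \right)} = 2 - \left(-2 + x\right) = 4 - x$)
$P = 50$ ($P = -3 + 53 = 50$)
$W = 33$ ($W = 6 \left(4 - -2\right) - 3 = 6 \left(4 + 2\right) - 3 = 6 \cdot 6 - 3 = 36 - 3 = 33$)
$W + P 119 = 33 + 50 \cdot 119 = 33 + 5950 = 5983$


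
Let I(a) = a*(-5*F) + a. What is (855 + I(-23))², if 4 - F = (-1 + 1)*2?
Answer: 1669264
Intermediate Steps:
F = 4 (F = 4 - (-1 + 1)*2 = 4 - 0*2 = 4 - 1*0 = 4 + 0 = 4)
I(a) = -19*a (I(a) = a*(-5*4) + a = a*(-20) + a = -20*a + a = -19*a)
(855 + I(-23))² = (855 - 19*(-23))² = (855 + 437)² = 1292² = 1669264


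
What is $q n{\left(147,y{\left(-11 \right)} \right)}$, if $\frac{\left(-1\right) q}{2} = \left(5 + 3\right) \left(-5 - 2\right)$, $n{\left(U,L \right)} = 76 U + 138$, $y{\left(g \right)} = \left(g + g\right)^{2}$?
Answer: $1266720$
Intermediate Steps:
$y{\left(g \right)} = 4 g^{2}$ ($y{\left(g \right)} = \left(2 g\right)^{2} = 4 g^{2}$)
$n{\left(U,L \right)} = 138 + 76 U$
$q = 112$ ($q = - 2 \left(5 + 3\right) \left(-5 - 2\right) = - 2 \cdot 8 \left(-7\right) = \left(-2\right) \left(-56\right) = 112$)
$q n{\left(147,y{\left(-11 \right)} \right)} = 112 \left(138 + 76 \cdot 147\right) = 112 \left(138 + 11172\right) = 112 \cdot 11310 = 1266720$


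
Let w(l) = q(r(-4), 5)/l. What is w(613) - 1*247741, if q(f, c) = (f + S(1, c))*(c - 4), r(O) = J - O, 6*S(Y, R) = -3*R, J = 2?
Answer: -303730459/1226 ≈ -2.4774e+5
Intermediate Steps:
S(Y, R) = -R/2 (S(Y, R) = (-3*R)/6 = -R/2)
r(O) = 2 - O
q(f, c) = (-4 + c)*(f - c/2) (q(f, c) = (f - c/2)*(c - 4) = (f - c/2)*(-4 + c) = (-4 + c)*(f - c/2))
w(l) = 7/(2*l) (w(l) = (-4*(2 - 1*(-4)) + 2*5 - 1/2*5**2 + 5*(2 - 1*(-4)))/l = (-4*(2 + 4) + 10 - 1/2*25 + 5*(2 + 4))/l = (-4*6 + 10 - 25/2 + 5*6)/l = (-24 + 10 - 25/2 + 30)/l = 7/(2*l))
w(613) - 1*247741 = (7/2)/613 - 1*247741 = (7/2)*(1/613) - 247741 = 7/1226 - 247741 = -303730459/1226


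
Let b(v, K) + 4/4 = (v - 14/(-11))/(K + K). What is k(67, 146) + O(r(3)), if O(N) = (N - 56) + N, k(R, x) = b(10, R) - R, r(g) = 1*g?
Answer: -86904/737 ≈ -117.92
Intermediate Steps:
r(g) = g
b(v, K) = -1 + (14/11 + v)/(2*K) (b(v, K) = -1 + (v - 14/(-11))/(K + K) = -1 + (v - 14*(-1/11))/((2*K)) = -1 + (v + 14/11)*(1/(2*K)) = -1 + (14/11 + v)*(1/(2*K)) = -1 + (14/11 + v)/(2*K))
k(R, x) = -R + (62/11 - R)/R (k(R, x) = (7/11 + (1/2)*10 - R)/R - R = (7/11 + 5 - R)/R - R = (62/11 - R)/R - R = -R + (62/11 - R)/R)
O(N) = -56 + 2*N (O(N) = (-56 + N) + N = -56 + 2*N)
k(67, 146) + O(r(3)) = (-1 - 1*67 + (62/11)/67) + (-56 + 2*3) = (-1 - 67 + (62/11)*(1/67)) + (-56 + 6) = (-1 - 67 + 62/737) - 50 = -50054/737 - 50 = -86904/737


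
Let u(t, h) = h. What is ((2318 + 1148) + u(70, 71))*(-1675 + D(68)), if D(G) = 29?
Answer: -5821902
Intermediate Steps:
((2318 + 1148) + u(70, 71))*(-1675 + D(68)) = ((2318 + 1148) + 71)*(-1675 + 29) = (3466 + 71)*(-1646) = 3537*(-1646) = -5821902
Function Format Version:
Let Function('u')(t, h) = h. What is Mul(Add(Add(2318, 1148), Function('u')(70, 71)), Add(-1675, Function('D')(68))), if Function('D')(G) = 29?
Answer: -5821902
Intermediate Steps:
Mul(Add(Add(2318, 1148), Function('u')(70, 71)), Add(-1675, Function('D')(68))) = Mul(Add(Add(2318, 1148), 71), Add(-1675, 29)) = Mul(Add(3466, 71), -1646) = Mul(3537, -1646) = -5821902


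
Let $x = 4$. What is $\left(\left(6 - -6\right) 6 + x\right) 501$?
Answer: $38076$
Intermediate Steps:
$\left(\left(6 - -6\right) 6 + x\right) 501 = \left(\left(6 - -6\right) 6 + 4\right) 501 = \left(\left(6 + 6\right) 6 + 4\right) 501 = \left(12 \cdot 6 + 4\right) 501 = \left(72 + 4\right) 501 = 76 \cdot 501 = 38076$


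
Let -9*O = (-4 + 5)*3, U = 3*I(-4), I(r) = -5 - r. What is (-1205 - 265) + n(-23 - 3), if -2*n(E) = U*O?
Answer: -2941/2 ≈ -1470.5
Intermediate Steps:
U = -3 (U = 3*(-5 - 1*(-4)) = 3*(-5 + 4) = 3*(-1) = -3)
O = -⅓ (O = -(-4 + 5)*3/9 = -3/9 = -⅑*3 = -⅓ ≈ -0.33333)
n(E) = -½ (n(E) = -(-3)*(-1)/(2*3) = -½*1 = -½)
(-1205 - 265) + n(-23 - 3) = (-1205 - 265) - ½ = -1470 - ½ = -2941/2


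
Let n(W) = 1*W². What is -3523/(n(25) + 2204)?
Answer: -3523/2829 ≈ -1.2453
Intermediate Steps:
n(W) = W²
-3523/(n(25) + 2204) = -3523/(25² + 2204) = -3523/(625 + 2204) = -3523/2829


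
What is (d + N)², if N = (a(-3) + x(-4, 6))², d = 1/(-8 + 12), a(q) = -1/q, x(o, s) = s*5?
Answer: 1097795689/1296 ≈ 8.4707e+5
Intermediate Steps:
x(o, s) = 5*s
d = ¼ (d = 1/4 = ¼ ≈ 0.25000)
N = 8281/9 (N = (-1/(-3) + 5*6)² = (-1*(-⅓) + 30)² = (⅓ + 30)² = (91/3)² = 8281/9 ≈ 920.11)
(d + N)² = (¼ + 8281/9)² = (33133/36)² = 1097795689/1296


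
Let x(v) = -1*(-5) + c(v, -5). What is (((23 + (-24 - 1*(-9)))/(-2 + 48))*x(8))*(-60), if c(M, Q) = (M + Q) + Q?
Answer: -720/23 ≈ -31.304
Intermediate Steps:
c(M, Q) = M + 2*Q
x(v) = -5 + v (x(v) = -1*(-5) + (v + 2*(-5)) = 5 + (v - 10) = 5 + (-10 + v) = -5 + v)
(((23 + (-24 - 1*(-9)))/(-2 + 48))*x(8))*(-60) = (((23 + (-24 - 1*(-9)))/(-2 + 48))*(-5 + 8))*(-60) = (((23 + (-24 + 9))/46)*3)*(-60) = (((23 - 15)*(1/46))*3)*(-60) = ((8*(1/46))*3)*(-60) = ((4/23)*3)*(-60) = (12/23)*(-60) = -720/23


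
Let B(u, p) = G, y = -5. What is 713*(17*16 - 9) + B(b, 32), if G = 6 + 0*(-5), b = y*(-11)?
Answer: 187525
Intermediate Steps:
b = 55 (b = -5*(-11) = 55)
G = 6 (G = 6 + 0 = 6)
B(u, p) = 6
713*(17*16 - 9) + B(b, 32) = 713*(17*16 - 9) + 6 = 713*(272 - 9) + 6 = 713*263 + 6 = 187519 + 6 = 187525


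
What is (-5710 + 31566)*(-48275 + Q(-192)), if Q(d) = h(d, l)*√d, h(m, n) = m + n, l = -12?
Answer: -1248198400 - 42196992*I*√3 ≈ -1.2482e+9 - 7.3087e+7*I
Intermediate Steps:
Q(d) = √d*(-12 + d) (Q(d) = (d - 12)*√d = (-12 + d)*√d = √d*(-12 + d))
(-5710 + 31566)*(-48275 + Q(-192)) = (-5710 + 31566)*(-48275 + √(-192)*(-12 - 192)) = 25856*(-48275 + (8*I*√3)*(-204)) = 25856*(-48275 - 1632*I*√3) = -1248198400 - 42196992*I*√3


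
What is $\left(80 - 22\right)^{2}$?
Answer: $3364$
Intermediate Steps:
$\left(80 - 22\right)^{2} = 58^{2} = 3364$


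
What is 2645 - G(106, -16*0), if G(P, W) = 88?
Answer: 2557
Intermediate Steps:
2645 - G(106, -16*0) = 2645 - 1*88 = 2645 - 88 = 2557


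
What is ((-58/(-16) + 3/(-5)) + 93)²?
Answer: 14753281/1600 ≈ 9220.8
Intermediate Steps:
((-58/(-16) + 3/(-5)) + 93)² = ((-58*(-1/16) + 3*(-⅕)) + 93)² = ((29/8 - ⅗) + 93)² = (121/40 + 93)² = (3841/40)² = 14753281/1600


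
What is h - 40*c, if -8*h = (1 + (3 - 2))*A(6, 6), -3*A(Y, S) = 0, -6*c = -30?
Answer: -200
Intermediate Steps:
c = 5 (c = -1/6*(-30) = 5)
A(Y, S) = 0 (A(Y, S) = -1/3*0 = 0)
h = 0 (h = -(1 + (3 - 2))*0/8 = -(1 + 1)*0/8 = -0/4 = -1/8*0 = 0)
h - 40*c = 0 - 40*5 = 0 - 200 = -200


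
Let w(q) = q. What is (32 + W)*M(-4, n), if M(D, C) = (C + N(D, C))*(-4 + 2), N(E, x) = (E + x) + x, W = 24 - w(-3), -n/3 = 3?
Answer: 3658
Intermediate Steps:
n = -9 (n = -3*3 = -9)
W = 27 (W = 24 - 1*(-3) = 24 + 3 = 27)
N(E, x) = E + 2*x
M(D, C) = -6*C - 2*D (M(D, C) = (C + (D + 2*C))*(-4 + 2) = (D + 3*C)*(-2) = -6*C - 2*D)
(32 + W)*M(-4, n) = (32 + 27)*(-6*(-9) - 2*(-4)) = 59*(54 + 8) = 59*62 = 3658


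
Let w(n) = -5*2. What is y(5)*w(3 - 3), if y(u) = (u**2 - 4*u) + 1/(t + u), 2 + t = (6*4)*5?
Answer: -6160/123 ≈ -50.081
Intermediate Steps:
t = 118 (t = -2 + (6*4)*5 = -2 + 24*5 = -2 + 120 = 118)
y(u) = u**2 + 1/(118 + u) - 4*u (y(u) = (u**2 - 4*u) + 1/(118 + u) = u**2 + 1/(118 + u) - 4*u)
w(n) = -10
y(5)*w(3 - 3) = ((1 + 5**3 - 472*5 + 114*5**2)/(118 + 5))*(-10) = ((1 + 125 - 2360 + 114*25)/123)*(-10) = ((1 + 125 - 2360 + 2850)/123)*(-10) = ((1/123)*616)*(-10) = (616/123)*(-10) = -6160/123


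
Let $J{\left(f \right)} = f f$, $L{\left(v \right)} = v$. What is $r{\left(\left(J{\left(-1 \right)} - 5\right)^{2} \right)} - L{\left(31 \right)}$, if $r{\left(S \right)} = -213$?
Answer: $-244$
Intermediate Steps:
$J{\left(f \right)} = f^{2}$
$r{\left(\left(J{\left(-1 \right)} - 5\right)^{2} \right)} - L{\left(31 \right)} = -213 - 31 = -244$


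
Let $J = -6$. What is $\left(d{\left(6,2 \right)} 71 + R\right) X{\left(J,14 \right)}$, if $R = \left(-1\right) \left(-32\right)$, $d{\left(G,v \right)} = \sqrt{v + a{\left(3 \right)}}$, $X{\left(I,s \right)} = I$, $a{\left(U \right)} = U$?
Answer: $-192 - 426 \sqrt{5} \approx -1144.6$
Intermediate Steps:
$d{\left(G,v \right)} = \sqrt{3 + v}$ ($d{\left(G,v \right)} = \sqrt{v + 3} = \sqrt{3 + v}$)
$R = 32$
$\left(d{\left(6,2 \right)} 71 + R\right) X{\left(J,14 \right)} = \left(\sqrt{3 + 2} \cdot 71 + 32\right) \left(-6\right) = \left(\sqrt{5} \cdot 71 + 32\right) \left(-6\right) = \left(71 \sqrt{5} + 32\right) \left(-6\right) = \left(32 + 71 \sqrt{5}\right) \left(-6\right) = -192 - 426 \sqrt{5}$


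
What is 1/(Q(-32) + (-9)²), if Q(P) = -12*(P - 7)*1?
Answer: 1/549 ≈ 0.0018215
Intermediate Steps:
Q(P) = 84 - 12*P (Q(P) = -12*(-7 + P)*1 = (84 - 12*P)*1 = 84 - 12*P)
1/(Q(-32) + (-9)²) = 1/((84 - 12*(-32)) + (-9)²) = 1/((84 + 384) + 81) = 1/(468 + 81) = 1/549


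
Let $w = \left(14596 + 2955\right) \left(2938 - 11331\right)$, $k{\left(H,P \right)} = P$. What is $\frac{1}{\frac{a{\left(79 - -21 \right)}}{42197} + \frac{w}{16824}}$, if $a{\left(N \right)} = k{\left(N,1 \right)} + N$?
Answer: $- \frac{709922328}{6215850298747} \approx -0.00011421$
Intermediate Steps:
$w = -147305543$ ($w = 17551 \left(-8393\right) = -147305543$)
$a{\left(N \right)} = 1 + N$
$\frac{1}{\frac{a{\left(79 - -21 \right)}}{42197} + \frac{w}{16824}} = \frac{1}{\frac{1 + \left(79 - -21\right)}{42197} - \frac{147305543}{16824}} = \frac{1}{\left(1 + \left(79 + 21\right)\right) \frac{1}{42197} - \frac{147305543}{16824}} = \frac{1}{\left(1 + 100\right) \frac{1}{42197} - \frac{147305543}{16824}} = \frac{1}{101 \cdot \frac{1}{42197} - \frac{147305543}{16824}} = \frac{1}{\frac{101}{42197} - \frac{147305543}{16824}} = \frac{1}{- \frac{6215850298747}{709922328}} = - \frac{709922328}{6215850298747}$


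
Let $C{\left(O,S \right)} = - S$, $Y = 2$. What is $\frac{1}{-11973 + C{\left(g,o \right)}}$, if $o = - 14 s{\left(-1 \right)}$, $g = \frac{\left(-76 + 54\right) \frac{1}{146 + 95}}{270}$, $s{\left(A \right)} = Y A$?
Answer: $- \frac{1}{12001} \approx -8.3326 \cdot 10^{-5}$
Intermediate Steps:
$s{\left(A \right)} = 2 A$
$g = - \frac{11}{32535}$ ($g = - \frac{22}{241} \cdot \frac{1}{270} = \left(-22\right) \frac{1}{241} \cdot \frac{1}{270} = \left(- \frac{22}{241}\right) \frac{1}{270} = - \frac{11}{32535} \approx -0.0003381$)
$o = 28$ ($o = - 14 \cdot 2 \left(-1\right) = \left(-14\right) \left(-2\right) = 28$)
$\frac{1}{-11973 + C{\left(g,o \right)}} = \frac{1}{-11973 - 28} = \frac{1}{-12001} = - \frac{1}{12001}$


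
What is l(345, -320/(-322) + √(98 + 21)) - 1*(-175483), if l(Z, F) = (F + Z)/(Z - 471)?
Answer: 3559792433/20286 - √119/126 ≈ 1.7548e+5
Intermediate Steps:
l(Z, F) = (F + Z)/(-471 + Z)
l(345, -320/(-322) + √(98 + 21)) - 1*(-175483) = ((-320/(-322) + √(98 + 21)) + 345)/(-471 + 345) - 1*(-175483) = ((-320*(-1/322) + √119) + 345)/(-126) + 175483 = -((160/161 + √119) + 345)/126 + 175483 = -(55705/161 + √119)/126 + 175483 = (-55705/20286 - √119/126) + 175483 = 3559792433/20286 - √119/126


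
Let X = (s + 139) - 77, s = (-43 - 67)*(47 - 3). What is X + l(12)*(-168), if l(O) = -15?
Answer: -2258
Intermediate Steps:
s = -4840 (s = -110*44 = -4840)
X = -4778 (X = (-4840 + 139) - 77 = -4701 - 77 = -4778)
X + l(12)*(-168) = -4778 - 15*(-168) = -4778 + 2520 = -2258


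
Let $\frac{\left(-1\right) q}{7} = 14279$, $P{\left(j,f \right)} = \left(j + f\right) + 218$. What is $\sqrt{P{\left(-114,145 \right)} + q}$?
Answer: $22 i \sqrt{206} \approx 315.76 i$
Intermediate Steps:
$P{\left(j,f \right)} = 218 + f + j$ ($P{\left(j,f \right)} = \left(f + j\right) + 218 = 218 + f + j$)
$q = -99953$ ($q = \left(-7\right) 14279 = -99953$)
$\sqrt{P{\left(-114,145 \right)} + q} = \sqrt{\left(218 + 145 - 114\right) - 99953} = \sqrt{249 - 99953} = \sqrt{-99704} = 22 i \sqrt{206}$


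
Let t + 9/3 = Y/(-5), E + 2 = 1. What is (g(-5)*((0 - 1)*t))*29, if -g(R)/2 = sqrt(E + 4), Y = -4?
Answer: -638*sqrt(3)/5 ≈ -221.01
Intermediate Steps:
E = -1 (E = -2 + 1 = -1)
t = -11/5 (t = -3 - 4/(-5) = -3 - 4*(-1/5) = -3 + 4/5 = -11/5 ≈ -2.2000)
g(R) = -2*sqrt(3) (g(R) = -2*sqrt(-1 + 4) = -2*sqrt(3))
(g(-5)*((0 - 1)*t))*29 = ((-2*sqrt(3))*((0 - 1)*(-11/5)))*29 = ((-2*sqrt(3))*(-1*(-11/5)))*29 = (-2*sqrt(3)*(11/5))*29 = -22*sqrt(3)/5*29 = -638*sqrt(3)/5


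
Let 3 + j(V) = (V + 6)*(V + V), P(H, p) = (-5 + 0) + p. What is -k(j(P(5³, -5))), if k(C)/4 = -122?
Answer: 488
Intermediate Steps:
P(H, p) = -5 + p
j(V) = -3 + 2*V*(6 + V) (j(V) = -3 + (V + 6)*(V + V) = -3 + (6 + V)*(2*V) = -3 + 2*V*(6 + V))
k(C) = -488 (k(C) = 4*(-122) = -488)
-k(j(P(5³, -5))) = -1*(-488) = 488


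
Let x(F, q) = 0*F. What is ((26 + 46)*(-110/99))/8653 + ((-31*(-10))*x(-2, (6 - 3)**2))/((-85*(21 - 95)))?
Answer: -80/8653 ≈ -0.0092454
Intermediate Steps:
x(F, q) = 0
((26 + 46)*(-110/99))/8653 + ((-31*(-10))*x(-2, (6 - 3)**2))/((-85*(21 - 95))) = ((26 + 46)*(-110/99))/8653 + (-31*(-10)*0)/((-85*(21 - 95))) = (72*(-110*1/99))*(1/8653) + (310*0)/((-85*(-74))) = (72*(-10/9))*(1/8653) + 0/6290 = -80*1/8653 + 0*(1/6290) = -80/8653 + 0 = -80/8653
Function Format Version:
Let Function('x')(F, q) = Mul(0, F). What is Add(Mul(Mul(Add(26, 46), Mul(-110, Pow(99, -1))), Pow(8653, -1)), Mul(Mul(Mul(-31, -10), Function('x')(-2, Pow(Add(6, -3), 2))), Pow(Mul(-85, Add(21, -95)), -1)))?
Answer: Rational(-80, 8653) ≈ -0.0092454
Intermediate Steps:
Function('x')(F, q) = 0
Add(Mul(Mul(Add(26, 46), Mul(-110, Pow(99, -1))), Pow(8653, -1)), Mul(Mul(Mul(-31, -10), Function('x')(-2, Pow(Add(6, -3), 2))), Pow(Mul(-85, Add(21, -95)), -1))) = Add(Mul(Mul(Add(26, 46), Mul(-110, Pow(99, -1))), Pow(8653, -1)), Mul(Mul(Mul(-31, -10), 0), Pow(Mul(-85, Add(21, -95)), -1))) = Add(Mul(Mul(72, Mul(-110, Rational(1, 99))), Rational(1, 8653)), Mul(Mul(310, 0), Pow(Mul(-85, -74), -1))) = Add(Mul(Mul(72, Rational(-10, 9)), Rational(1, 8653)), Mul(0, Pow(6290, -1))) = Add(Mul(-80, Rational(1, 8653)), Mul(0, Rational(1, 6290))) = Add(Rational(-80, 8653), 0) = Rational(-80, 8653)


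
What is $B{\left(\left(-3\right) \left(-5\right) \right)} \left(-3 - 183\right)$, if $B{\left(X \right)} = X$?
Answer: $-2790$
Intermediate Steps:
$B{\left(\left(-3\right) \left(-5\right) \right)} \left(-3 - 183\right) = \left(-3\right) \left(-5\right) \left(-3 - 183\right) = 15 \left(-186\right) = -2790$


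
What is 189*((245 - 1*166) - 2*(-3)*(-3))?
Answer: 11529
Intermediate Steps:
189*((245 - 1*166) - 2*(-3)*(-3)) = 189*((245 - 166) + 6*(-3)) = 189*(79 - 18) = 189*61 = 11529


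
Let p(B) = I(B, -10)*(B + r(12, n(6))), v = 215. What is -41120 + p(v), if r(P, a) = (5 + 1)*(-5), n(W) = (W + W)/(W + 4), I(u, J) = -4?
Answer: -41860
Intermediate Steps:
n(W) = 2*W/(4 + W) (n(W) = (2*W)/(4 + W) = 2*W/(4 + W))
r(P, a) = -30 (r(P, a) = 6*(-5) = -30)
p(B) = 120 - 4*B (p(B) = -4*(B - 30) = -4*(-30 + B) = 120 - 4*B)
-41120 + p(v) = -41120 + (120 - 4*215) = -41120 + (120 - 860) = -41120 - 740 = -41860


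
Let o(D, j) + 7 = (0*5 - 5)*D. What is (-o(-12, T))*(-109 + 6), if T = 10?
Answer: 5459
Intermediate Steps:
o(D, j) = -7 - 5*D (o(D, j) = -7 + (0*5 - 5)*D = -7 + (0 - 5)*D = -7 - 5*D)
(-o(-12, T))*(-109 + 6) = (-(-7 - 5*(-12)))*(-109 + 6) = -(-7 + 60)*(-103) = -1*53*(-103) = -53*(-103) = 5459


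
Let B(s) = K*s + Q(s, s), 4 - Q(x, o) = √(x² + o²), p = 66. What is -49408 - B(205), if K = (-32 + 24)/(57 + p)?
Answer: -148196/3 + 205*√2 ≈ -49109.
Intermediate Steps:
Q(x, o) = 4 - √(o² + x²) (Q(x, o) = 4 - √(x² + o²) = 4 - √(o² + x²))
K = -8/123 (K = (-32 + 24)/(57 + 66) = -8/123 ≈ -0.065041)
B(s) = 4 - 8*s/123 - √2*√(s²) (B(s) = -8*s/123 + (4 - √(s² + s²)) = -8*s/123 + (4 - √(2*s²)) = -8*s/123 + (4 - √2*√(s²)) = 4 - 8*s/123 - √2*√(s²))
-49408 - B(205) = -49408 - (4 - 8/123*205 - √2*√(205²)) = -49408 - (4 - 40/3 - √2*√42025) = -49408 - (4 - 40/3 - 1*√2*205) = -49408 - (4 - 40/3 - 205*√2) = -49408 - (-28/3 - 205*√2) = -49408 + (28/3 + 205*√2) = -148196/3 + 205*√2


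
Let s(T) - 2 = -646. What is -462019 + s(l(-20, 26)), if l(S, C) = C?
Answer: -462663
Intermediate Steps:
s(T) = -644 (s(T) = 2 - 646 = -644)
-462019 + s(l(-20, 26)) = -462019 - 644 = -462663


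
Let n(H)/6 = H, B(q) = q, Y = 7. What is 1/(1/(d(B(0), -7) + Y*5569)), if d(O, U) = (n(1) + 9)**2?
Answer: 39208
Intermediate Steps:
n(H) = 6*H
d(O, U) = 225 (d(O, U) = (6*1 + 9)**2 = (6 + 9)**2 = 15**2 = 225)
1/(1/(d(B(0), -7) + Y*5569)) = 1/(1/(225 + 7*5569)) = 1/(1/(225 + 38983)) = 1/(1/39208) = 39208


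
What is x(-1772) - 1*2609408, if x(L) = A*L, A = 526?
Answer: -3541480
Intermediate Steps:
x(L) = 526*L
x(-1772) - 1*2609408 = 526*(-1772) - 1*2609408 = -932072 - 2609408 = -3541480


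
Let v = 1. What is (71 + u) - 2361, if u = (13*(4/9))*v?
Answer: -20558/9 ≈ -2284.2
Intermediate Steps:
u = 52/9 (u = (13*(4/9))*1 = (52/9)*1 = 52/9 ≈ 5.7778)
(71 + u) - 2361 = (71 + 52/9) - 2361 = 691/9 - 2361 = -20558/9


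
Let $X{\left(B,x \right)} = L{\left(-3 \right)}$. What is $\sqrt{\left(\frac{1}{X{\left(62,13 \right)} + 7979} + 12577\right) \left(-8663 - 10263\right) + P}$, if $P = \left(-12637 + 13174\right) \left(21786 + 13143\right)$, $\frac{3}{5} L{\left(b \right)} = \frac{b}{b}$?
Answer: $\frac{2 i \sqrt{7855807706974127}}{11971} \approx 14808.0 i$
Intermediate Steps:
$L{\left(b \right)} = \frac{5}{3}$ ($L{\left(b \right)} = \frac{5 \frac{b}{b}}{3} = \frac{5}{3} \cdot 1 = \frac{5}{3}$)
$X{\left(B,x \right)} = \frac{5}{3}$
$P = 18756873$ ($P = 537 \cdot 34929 = 18756873$)
$\sqrt{\left(\frac{1}{X{\left(62,13 \right)} + 7979} + 12577\right) \left(-8663 - 10263\right) + P} = \sqrt{\left(\frac{1}{\frac{5}{3} + 7979} + 12577\right) \left(-8663 - 10263\right) + 18756873} = \sqrt{\left(\frac{1}{\frac{23942}{3}} + 12577\right) \left(-18926\right) + 18756873} = \sqrt{\left(\frac{3}{23942} + 12577\right) \left(-18926\right) + 18756873} = \sqrt{\frac{301118537}{23942} \left(-18926\right) + 18756873} = \sqrt{- \frac{2849484715631}{11971} + 18756873} = \sqrt{- \frac{2624946188948}{11971}} = \frac{2 i \sqrt{7855807706974127}}{11971}$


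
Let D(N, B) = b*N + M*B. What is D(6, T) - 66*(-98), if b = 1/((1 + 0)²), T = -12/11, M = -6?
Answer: 71286/11 ≈ 6480.5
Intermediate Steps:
T = -12/11 (T = -12*1/11 = -12/11 ≈ -1.0909)
b = 1 (b = 1/(1²) = 1/1 = 1)
D(N, B) = N - 6*B (D(N, B) = 1*N - 6*B = N - 6*B)
D(6, T) - 66*(-98) = (6 - 6*(-12/11)) - 66*(-98) = (6 + 72/11) + 6468 = 138/11 + 6468 = 71286/11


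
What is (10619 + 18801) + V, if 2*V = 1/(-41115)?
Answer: 2419206599/82230 ≈ 29420.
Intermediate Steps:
V = -1/82230 (V = (½)/(-41115) = (½)*(-1/41115) = -1/82230 ≈ -1.2161e-5)
(10619 + 18801) + V = (10619 + 18801) - 1/82230 = 29420 - 1/82230 = 2419206599/82230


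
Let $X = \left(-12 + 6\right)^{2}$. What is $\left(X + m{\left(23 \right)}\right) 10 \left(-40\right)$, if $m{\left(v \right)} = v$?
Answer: $-23600$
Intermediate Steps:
$X = 36$ ($X = \left(-6\right)^{2} = 36$)
$\left(X + m{\left(23 \right)}\right) 10 \left(-40\right) = \left(36 + 23\right) 10 \left(-40\right) = 59 \left(-400\right) = -23600$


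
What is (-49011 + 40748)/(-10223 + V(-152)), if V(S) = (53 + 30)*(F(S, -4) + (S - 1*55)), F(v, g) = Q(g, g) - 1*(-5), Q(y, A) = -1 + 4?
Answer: 8263/26740 ≈ 0.30901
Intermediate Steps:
Q(y, A) = 3
F(v, g) = 8 (F(v, g) = 3 - 1*(-5) = 3 + 5 = 8)
V(S) = -3901 + 83*S (V(S) = (53 + 30)*(8 + (S - 1*55)) = 83*(8 + (S - 55)) = 83*(8 + (-55 + S)) = 83*(-47 + S) = -3901 + 83*S)
(-49011 + 40748)/(-10223 + V(-152)) = (-49011 + 40748)/(-10223 + (-3901 + 83*(-152))) = -8263/(-10223 + (-3901 - 12616)) = -8263/(-10223 - 16517) = -8263/(-26740) = -8263*(-1/26740) = 8263/26740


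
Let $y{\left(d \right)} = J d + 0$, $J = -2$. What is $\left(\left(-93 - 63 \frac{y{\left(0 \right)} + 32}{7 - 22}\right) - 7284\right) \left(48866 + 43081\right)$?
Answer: $- \frac{3329676711}{5} \approx -6.6593 \cdot 10^{8}$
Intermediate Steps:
$y{\left(d \right)} = - 2 d$ ($y{\left(d \right)} = - 2 d + 0 = - 2 d$)
$\left(\left(-93 - 63 \frac{y{\left(0 \right)} + 32}{7 - 22}\right) - 7284\right) \left(48866 + 43081\right) = \left(\left(-93 - 63 \frac{\left(-2\right) 0 + 32}{7 - 22}\right) - 7284\right) \left(48866 + 43081\right) = \left(\left(-93 - 63 \frac{0 + 32}{-15}\right) - 7284\right) 91947 = \left(\left(-93 - 63 \cdot 32 \left(- \frac{1}{15}\right)\right) - 7284\right) 91947 = \left(\left(-93 - - \frac{672}{5}\right) - 7284\right) 91947 = \left(\left(-93 + \frac{672}{5}\right) - 7284\right) 91947 = \left(\frac{207}{5} - 7284\right) 91947 = \left(- \frac{36213}{5}\right) 91947 = - \frac{3329676711}{5}$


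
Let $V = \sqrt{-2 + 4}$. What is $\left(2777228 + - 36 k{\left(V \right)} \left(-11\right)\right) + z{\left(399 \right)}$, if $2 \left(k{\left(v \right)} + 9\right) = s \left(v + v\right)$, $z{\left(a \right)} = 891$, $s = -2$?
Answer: $2774555 - 792 \sqrt{2} \approx 2.7734 \cdot 10^{6}$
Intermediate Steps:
$V = \sqrt{2} \approx 1.4142$
$k{\left(v \right)} = -9 - 2 v$ ($k{\left(v \right)} = -9 + \frac{\left(-2\right) \left(v + v\right)}{2} = -9 + \frac{\left(-2\right) 2 v}{2} = -9 + \frac{\left(-4\right) v}{2} = -9 - 2 v$)
$\left(2777228 + - 36 k{\left(V \right)} \left(-11\right)\right) + z{\left(399 \right)} = \left(2777228 + - 36 \left(-9 - 2 \sqrt{2}\right) \left(-11\right)\right) + 891 = \left(2777228 + \left(324 + 72 \sqrt{2}\right) \left(-11\right)\right) + 891 = \left(2777228 - \left(3564 + 792 \sqrt{2}\right)\right) + 891 = \left(2773664 - 792 \sqrt{2}\right) + 891 = 2774555 - 792 \sqrt{2}$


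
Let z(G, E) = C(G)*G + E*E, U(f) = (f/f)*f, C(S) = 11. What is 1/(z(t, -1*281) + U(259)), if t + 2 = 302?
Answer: 1/82520 ≈ 1.2118e-5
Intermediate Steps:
U(f) = f (U(f) = 1*f = f)
t = 300 (t = -2 + 302 = 300)
z(G, E) = E² + 11*G (z(G, E) = 11*G + E*E = 11*G + E² = E² + 11*G)
1/(z(t, -1*281) + U(259)) = 1/(((-1*281)² + 11*300) + 259) = 1/(((-281)² + 3300) + 259) = 1/((78961 + 3300) + 259) = 1/(82261 + 259) = 1/82520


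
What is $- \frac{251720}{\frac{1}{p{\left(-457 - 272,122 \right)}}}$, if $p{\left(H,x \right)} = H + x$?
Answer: $152794040$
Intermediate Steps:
$- \frac{251720}{\frac{1}{p{\left(-457 - 272,122 \right)}}} = - \frac{251720}{\frac{1}{\left(-457 - 272\right) + 122}} = - \frac{251720}{\frac{1}{-729 + 122}} = - \frac{251720}{\frac{1}{-607}} = - \frac{251720}{- \frac{1}{607}} = \left(-251720\right) \left(-607\right) = 152794040$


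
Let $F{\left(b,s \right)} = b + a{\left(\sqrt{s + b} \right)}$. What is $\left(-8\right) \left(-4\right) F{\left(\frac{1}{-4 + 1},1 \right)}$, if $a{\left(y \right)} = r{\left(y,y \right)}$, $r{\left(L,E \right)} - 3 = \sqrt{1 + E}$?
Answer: $\frac{256}{3} + \frac{32 \sqrt{9 + 3 \sqrt{6}}}{3} \approx 128.46$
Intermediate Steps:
$r{\left(L,E \right)} = 3 + \sqrt{1 + E}$
$a{\left(y \right)} = 3 + \sqrt{1 + y}$
$F{\left(b,s \right)} = 3 + b + \sqrt{1 + \sqrt{b + s}}$ ($F{\left(b,s \right)} = b + \left(3 + \sqrt{1 + \sqrt{s + b}}\right) = b + \left(3 + \sqrt{1 + \sqrt{b + s}}\right) = 3 + b + \sqrt{1 + \sqrt{b + s}}$)
$\left(-8\right) \left(-4\right) F{\left(\frac{1}{-4 + 1},1 \right)} = \left(-8\right) \left(-4\right) \left(3 + \frac{1}{-4 + 1} + \sqrt{1 + \sqrt{\frac{1}{-4 + 1} + 1}}\right) = 32 \left(3 + \frac{1}{-3} + \sqrt{1 + \sqrt{\frac{1}{-3} + 1}}\right) = 32 \left(3 - \frac{1}{3} + \sqrt{1 + \sqrt{- \frac{1}{3} + 1}}\right) = 32 \left(3 - \frac{1}{3} + \sqrt{1 + \sqrt{\frac{2}{3}}}\right) = 32 \left(3 - \frac{1}{3} + \sqrt{1 + \frac{\sqrt{6}}{3}}\right) = 32 \left(\frac{8}{3} + \sqrt{1 + \frac{\sqrt{6}}{3}}\right) = \frac{256}{3} + 32 \sqrt{1 + \frac{\sqrt{6}}{3}}$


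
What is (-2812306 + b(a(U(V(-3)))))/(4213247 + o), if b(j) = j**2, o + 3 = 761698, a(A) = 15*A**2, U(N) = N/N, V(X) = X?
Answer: -2812081/4974942 ≈ -0.56525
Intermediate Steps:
U(N) = 1
o = 761695 (o = -3 + 761698 = 761695)
(-2812306 + b(a(U(V(-3)))))/(4213247 + o) = (-2812306 + (15*1**2)**2)/(4213247 + 761695) = (-2812306 + (15*1)**2)/4974942 = (-2812306 + 15**2)*(1/4974942) = (-2812306 + 225)*(1/4974942) = -2812081*1/4974942 = -2812081/4974942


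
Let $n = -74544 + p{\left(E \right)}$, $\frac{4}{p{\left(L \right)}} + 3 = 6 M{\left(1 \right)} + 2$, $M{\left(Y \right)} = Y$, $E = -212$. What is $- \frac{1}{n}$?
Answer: $\frac{5}{372716} \approx 1.3415 \cdot 10^{-5}$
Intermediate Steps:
$p{\left(L \right)} = \frac{4}{5}$ ($p{\left(L \right)} = \frac{4}{-3 + \left(6 \cdot 1 + 2\right)} = \frac{4}{-3 + \left(6 + 2\right)} = \frac{4}{-3 + 8} = \frac{4}{5}$)
$n = - \frac{372716}{5}$ ($n = -74544 + \frac{4}{5} = - \frac{372716}{5} \approx -74543.0$)
$- \frac{1}{n} = - \frac{1}{- \frac{372716}{5}} = \left(-1\right) \left(- \frac{5}{372716}\right) = \frac{5}{372716}$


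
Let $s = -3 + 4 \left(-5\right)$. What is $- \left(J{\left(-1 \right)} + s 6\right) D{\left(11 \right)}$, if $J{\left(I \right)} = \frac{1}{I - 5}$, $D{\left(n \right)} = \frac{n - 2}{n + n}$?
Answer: $\frac{2487}{44} \approx 56.523$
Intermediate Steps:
$D{\left(n \right)} = \frac{-2 + n}{2 n}$
$s = -23$ ($s = -3 - 20 = -23$)
$J{\left(I \right)} = \frac{1}{-5 + I}$
$- \left(J{\left(-1 \right)} + s 6\right) D{\left(11 \right)} = - \left(\frac{1}{-5 - 1} - 138\right) \frac{-2 + 11}{2 \cdot 11} = - \left(\frac{1}{-6} - 138\right) \frac{1}{2} \cdot \frac{1}{11} \cdot 9 = - \frac{\left(- \frac{1}{6} - 138\right) 9}{22} = - \frac{\left(-829\right) 9}{6 \cdot 22} = \left(-1\right) \left(- \frac{2487}{44}\right) = \frac{2487}{44}$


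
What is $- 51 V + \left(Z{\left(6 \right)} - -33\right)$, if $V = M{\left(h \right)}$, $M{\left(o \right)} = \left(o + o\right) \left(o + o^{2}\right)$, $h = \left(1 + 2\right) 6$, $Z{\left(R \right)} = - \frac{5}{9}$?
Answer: $- \frac{5650916}{9} \approx -6.2788 \cdot 10^{5}$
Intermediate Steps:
$Z{\left(R \right)} = - \frac{5}{9}$ ($Z{\left(R \right)} = \left(-5\right) \frac{1}{9} = - \frac{5}{9}$)
$h = 18$ ($h = 3 \cdot 6 = 18$)
$M{\left(o \right)} = 2 o \left(o + o^{2}\right)$
$V = 12312$ ($V = 2 \cdot 18^{2} \left(1 + 18\right) = 2 \cdot 324 \cdot 19 = 12312$)
$- 51 V + \left(Z{\left(6 \right)} - -33\right) = \left(-51\right) 12312 - - \frac{292}{9} = -627912 + \left(- \frac{5}{9} + 33\right) = -627912 + \frac{292}{9} = - \frac{5650916}{9}$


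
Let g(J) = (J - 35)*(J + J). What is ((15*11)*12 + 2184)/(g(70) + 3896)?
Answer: 347/733 ≈ 0.47340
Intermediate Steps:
g(J) = 2*J*(-35 + J) (g(J) = (-35 + J)*(2*J) = 2*J*(-35 + J))
((15*11)*12 + 2184)/(g(70) + 3896) = ((15*11)*12 + 2184)/(2*70*(-35 + 70) + 3896) = (165*12 + 2184)/(2*70*35 + 3896) = (1980 + 2184)/(4900 + 3896) = 4164/8796 = 4164*(1/8796) = 347/733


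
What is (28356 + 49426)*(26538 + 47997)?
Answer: 5797481370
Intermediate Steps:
(28356 + 49426)*(26538 + 47997) = 77782*74535 = 5797481370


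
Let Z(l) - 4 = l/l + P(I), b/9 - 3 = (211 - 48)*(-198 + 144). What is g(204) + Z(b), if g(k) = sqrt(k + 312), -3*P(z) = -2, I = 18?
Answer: 17/3 + 2*sqrt(129) ≈ 28.382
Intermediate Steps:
P(z) = 2/3 (P(z) = -1/3*(-2) = 2/3)
g(k) = sqrt(312 + k)
b = -79191 (b = 27 + 9*((211 - 48)*(-198 + 144)) = 27 + 9*(163*(-54)) = 27 + 9*(-8802) = 27 - 79218 = -79191)
Z(l) = 17/3 (Z(l) = 4 + (l/l + 2/3) = 4 + (1 + 2/3) = 4 + 5/3 = 17/3)
g(204) + Z(b) = sqrt(312 + 204) + 17/3 = sqrt(516) + 17/3 = 2*sqrt(129) + 17/3 = 17/3 + 2*sqrt(129)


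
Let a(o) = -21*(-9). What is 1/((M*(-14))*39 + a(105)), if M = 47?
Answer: -1/25473 ≈ -3.9257e-5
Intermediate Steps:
a(o) = 189
1/((M*(-14))*39 + a(105)) = 1/((47*(-14))*39 + 189) = 1/(-658*39 + 189) = 1/(-25662 + 189) = 1/(-25473) = -1/25473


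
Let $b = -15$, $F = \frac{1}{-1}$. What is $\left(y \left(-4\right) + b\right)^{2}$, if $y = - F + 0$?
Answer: $361$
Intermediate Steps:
$F = -1$
$y = 1$ ($y = \left(-1\right) \left(-1\right) + 0 = 1 + 0 = 1$)
$\left(y \left(-4\right) + b\right)^{2} = \left(1 \left(-4\right) - 15\right)^{2} = \left(-4 - 15\right)^{2} = \left(-19\right)^{2} = 361$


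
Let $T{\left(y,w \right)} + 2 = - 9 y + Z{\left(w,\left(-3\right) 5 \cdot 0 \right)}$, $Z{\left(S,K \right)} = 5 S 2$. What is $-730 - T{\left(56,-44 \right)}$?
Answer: $216$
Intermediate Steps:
$Z{\left(S,K \right)} = 10 S$
$T{\left(y,w \right)} = -2 - 9 y + 10 w$ ($T{\left(y,w \right)} = -2 + \left(- 9 y + 10 w\right) = -2 - 9 y + 10 w$)
$-730 - T{\left(56,-44 \right)} = -730 - \left(-2 - 504 + 10 \left(-44\right)\right) = -730 - \left(-2 - 504 - 440\right) = -730 - -946 = -730 + 946 = 216$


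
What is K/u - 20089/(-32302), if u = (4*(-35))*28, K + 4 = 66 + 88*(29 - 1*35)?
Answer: 23450403/31655960 ≈ 0.74079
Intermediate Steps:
K = -466 (K = -4 + (66 + 88*(29 - 1*35)) = -4 + (66 + 88*(29 - 35)) = -4 + (66 + 88*(-6)) = -4 + (66 - 528) = -4 - 462 = -466)
u = -3920 (u = -140*28 = -3920)
K/u - 20089/(-32302) = -466/(-3920) - 20089/(-32302) = -466*(-1/3920) - 20089*(-1/32302) = 233/1960 + 20089/32302 = 23450403/31655960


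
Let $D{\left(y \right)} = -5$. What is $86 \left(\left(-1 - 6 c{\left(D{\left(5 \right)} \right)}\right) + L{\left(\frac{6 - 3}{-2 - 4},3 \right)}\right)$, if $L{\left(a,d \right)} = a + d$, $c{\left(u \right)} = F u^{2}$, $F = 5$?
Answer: $-64371$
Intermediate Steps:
$c{\left(u \right)} = 5 u^{2}$
$86 \left(\left(-1 - 6 c{\left(D{\left(5 \right)} \right)}\right) + L{\left(\frac{6 - 3}{-2 - 4},3 \right)}\right) = 86 \left(\left(-1 - 6 \cdot 5 \left(-5\right)^{2}\right) + \left(\frac{6 - 3}{-2 - 4} + 3\right)\right) = 86 \left(\left(-1 - 6 \cdot 5 \cdot 25\right) + \left(\frac{3}{-6} + 3\right)\right) = 86 \left(\left(-1 - 750\right) + \left(3 \left(- \frac{1}{6}\right) + 3\right)\right) = 86 \left(\left(-1 - 750\right) + \left(- \frac{1}{2} + 3\right)\right) = 86 \left(-751 + \frac{5}{2}\right) = 86 \left(- \frac{1497}{2}\right) = -64371$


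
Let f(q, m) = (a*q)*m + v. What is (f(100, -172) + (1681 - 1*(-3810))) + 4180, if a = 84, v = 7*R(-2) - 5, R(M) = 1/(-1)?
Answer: -1435141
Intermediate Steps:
R(M) = -1
v = -12 (v = 7*(-1) - 5 = -7 - 5 = -12)
f(q, m) = -12 + 84*m*q (f(q, m) = (84*q)*m - 12 = 84*m*q - 12 = -12 + 84*m*q)
(f(100, -172) + (1681 - 1*(-3810))) + 4180 = ((-12 + 84*(-172)*100) + (1681 - 1*(-3810))) + 4180 = ((-12 - 1444800) + (1681 + 3810)) + 4180 = (-1444812 + 5491) + 4180 = -1439321 + 4180 = -1435141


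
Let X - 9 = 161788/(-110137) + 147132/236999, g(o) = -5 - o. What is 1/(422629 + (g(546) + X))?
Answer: 26102358863/11017444206489953 ≈ 2.3692e-6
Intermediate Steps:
X = 212782312639/26102358863 (X = 9 + (161788/(-110137) + 147132/236999) = 9 + (161788*(-1/110137) + 147132*(1/236999)) = 9 + (-161788/110137 + 147132/236999) = 9 - 22138917128/26102358863 = 212782312639/26102358863 ≈ 8.1518)
1/(422629 + (g(546) + X)) = 1/(422629 + ((-5 - 1*546) + 212782312639/26102358863)) = 1/(422629 + ((-5 - 546) + 212782312639/26102358863)) = 1/(422629 + (-551 + 212782312639/26102358863)) = 1/(422629 - 14169617420874/26102358863) = 1/(11017444206489953/26102358863) = 26102358863/11017444206489953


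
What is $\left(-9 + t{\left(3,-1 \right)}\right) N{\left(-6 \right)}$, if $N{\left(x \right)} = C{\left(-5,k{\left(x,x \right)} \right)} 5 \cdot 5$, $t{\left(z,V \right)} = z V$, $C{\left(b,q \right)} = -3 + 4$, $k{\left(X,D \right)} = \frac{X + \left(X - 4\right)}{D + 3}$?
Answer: $-300$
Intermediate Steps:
$k{\left(X,D \right)} = \frac{-4 + 2 X}{3 + D}$ ($k{\left(X,D \right)} = \frac{X + \left(-4 + X\right)}{3 + D} = \frac{-4 + 2 X}{3 + D}$)
$C{\left(b,q \right)} = 1$
$t{\left(z,V \right)} = V z$
$N{\left(x \right)} = 25$ ($N{\left(x \right)} = 1 \cdot 5 \cdot 5 = 5 \cdot 5 = 25$)
$\left(-9 + t{\left(3,-1 \right)}\right) N{\left(-6 \right)} = \left(-9 - 3\right) 25 = \left(-12\right) 25 = -300$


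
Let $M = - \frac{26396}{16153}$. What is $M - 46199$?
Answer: $- \frac{746278843}{16153} \approx -46201.0$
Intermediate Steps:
$M = - \frac{26396}{16153}$ ($M = \left(-26396\right) \frac{1}{16153} = - \frac{26396}{16153} \approx -1.6341$)
$M - 46199 = - \frac{26396}{16153} - 46199 = - \frac{746278843}{16153}$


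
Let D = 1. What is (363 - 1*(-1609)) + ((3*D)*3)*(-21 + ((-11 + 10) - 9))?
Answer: 1693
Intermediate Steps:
(363 - 1*(-1609)) + ((3*D)*3)*(-21 + ((-11 + 10) - 9)) = (363 - 1*(-1609)) + ((3*1)*3)*(-21 + ((-11 + 10) - 9)) = (363 + 1609) + (3*3)*(-21 + (-1 - 9)) = 1972 + 9*(-21 - 10) = 1972 + 9*(-31) = 1972 - 279 = 1693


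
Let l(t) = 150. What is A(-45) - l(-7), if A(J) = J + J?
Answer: -240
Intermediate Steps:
A(J) = 2*J
A(-45) - l(-7) = 2*(-45) - 1*150 = -90 - 150 = -240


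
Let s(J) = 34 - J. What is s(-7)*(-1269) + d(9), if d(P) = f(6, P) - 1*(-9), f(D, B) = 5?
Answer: -52015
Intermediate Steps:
d(P) = 14 (d(P) = 5 - 1*(-9) = 5 + 9 = 14)
s(-7)*(-1269) + d(9) = (34 - 1*(-7))*(-1269) + 14 = (34 + 7)*(-1269) + 14 = 41*(-1269) + 14 = -52029 + 14 = -52015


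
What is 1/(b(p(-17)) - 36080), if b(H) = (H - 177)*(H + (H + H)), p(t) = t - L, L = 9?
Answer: -1/20246 ≈ -4.9392e-5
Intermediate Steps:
p(t) = -9 + t (p(t) = t - 1*9 = t - 9 = -9 + t)
b(H) = 3*H*(-177 + H) (b(H) = (-177 + H)*(H + 2*H) = (-177 + H)*(3*H) = 3*H*(-177 + H))
1/(b(p(-17)) - 36080) = 1/(3*(-9 - 17)*(-177 + (-9 - 17)) - 36080) = 1/(3*(-26)*(-177 - 26) - 36080) = 1/(3*(-26)*(-203) - 36080) = 1/(15834 - 36080) = 1/(-20246) = -1/20246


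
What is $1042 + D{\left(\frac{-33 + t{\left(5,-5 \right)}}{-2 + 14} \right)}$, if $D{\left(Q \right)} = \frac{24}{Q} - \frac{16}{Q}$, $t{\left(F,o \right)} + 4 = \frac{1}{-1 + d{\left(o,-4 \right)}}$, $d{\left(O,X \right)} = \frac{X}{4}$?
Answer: $\frac{25986}{25} \approx 1039.4$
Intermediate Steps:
$d{\left(O,X \right)} = \frac{X}{4}$ ($d{\left(O,X \right)} = X \frac{1}{4} = \frac{X}{4}$)
$t{\left(F,o \right)} = - \frac{9}{2}$ ($t{\left(F,o \right)} = -4 + \frac{1}{-1 + \frac{1}{4} \left(-4\right)} = -4 + \frac{1}{-1 - 1} = -4 + \frac{1}{-2} = -4 - \frac{1}{2} = - \frac{9}{2}$)
$D{\left(Q \right)} = \frac{8}{Q}$
$1042 + D{\left(\frac{-33 + t{\left(5,-5 \right)}}{-2 + 14} \right)} = 1042 + \frac{8}{\left(-33 - \frac{9}{2}\right) \frac{1}{-2 + 14}} = 1042 + \frac{8}{\left(- \frac{75}{2}\right) \frac{1}{12}} = 1042 + \frac{8}{- \frac{25}{8}} = 1042 + 8 \left(- \frac{8}{25}\right) = 1042 - \frac{64}{25} = \frac{25986}{25}$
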